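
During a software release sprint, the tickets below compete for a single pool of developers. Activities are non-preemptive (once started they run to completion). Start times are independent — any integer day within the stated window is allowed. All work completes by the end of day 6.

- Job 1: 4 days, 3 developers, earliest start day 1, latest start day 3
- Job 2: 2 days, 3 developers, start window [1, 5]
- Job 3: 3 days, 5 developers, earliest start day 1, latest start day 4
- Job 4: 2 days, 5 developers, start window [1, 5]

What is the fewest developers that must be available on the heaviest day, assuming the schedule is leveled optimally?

Early-start (Job 1@1, Job 2@1, Job 3@1, Job 4@1) gives peak 16: d1:16  d2:16  d3:8  d4:3  d5:0  d6:0.
Shift Job 2→4, Job 4→5.
Schedule Job 1@1, Job 2@4, Job 3@1, Job 4@5: d1:8  d2:8  d3:8  d4:6  d5:8  d6:5 — peak 8.
Total developer-days = 43 over 6 days ⇒ peak ≥ ⌈43/6⌉ = 8, so 8 is optimal.

8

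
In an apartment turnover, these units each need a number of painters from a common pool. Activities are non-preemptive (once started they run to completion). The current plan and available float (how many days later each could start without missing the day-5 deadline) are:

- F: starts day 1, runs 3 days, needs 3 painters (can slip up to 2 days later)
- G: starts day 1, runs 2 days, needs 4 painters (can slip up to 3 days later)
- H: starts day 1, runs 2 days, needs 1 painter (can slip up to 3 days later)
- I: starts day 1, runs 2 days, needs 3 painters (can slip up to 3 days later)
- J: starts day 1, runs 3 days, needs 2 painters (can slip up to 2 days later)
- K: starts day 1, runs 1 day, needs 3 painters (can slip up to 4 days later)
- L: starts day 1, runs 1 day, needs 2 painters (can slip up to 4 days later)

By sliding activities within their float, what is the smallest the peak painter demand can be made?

Early-start (F@1, G@1, H@1, I@1, J@1, K@1, L@1) gives peak 18: d1:18  d2:13  d3:5  d4:0  d5:0.
Shift I→3, J→3, K→4, L→5.
Schedule F@1, G@1, H@1, I@3, J@3, K@4, L@5: d1:8  d2:8  d3:8  d4:8  d5:4 — peak 8.
Total painter-days = 36 over 5 days ⇒ peak ≥ ⌈36/5⌉ = 8, so 8 is optimal.

8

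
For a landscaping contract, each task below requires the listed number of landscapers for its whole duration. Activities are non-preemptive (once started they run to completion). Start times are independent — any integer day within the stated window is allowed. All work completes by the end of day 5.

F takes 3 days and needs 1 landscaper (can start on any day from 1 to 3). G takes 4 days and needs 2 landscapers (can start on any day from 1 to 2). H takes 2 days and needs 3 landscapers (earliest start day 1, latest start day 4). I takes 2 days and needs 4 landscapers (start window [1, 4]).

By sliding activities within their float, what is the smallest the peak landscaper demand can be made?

6

Early-start (F@1, G@1, H@1, I@1) gives peak 10: d1:10  d2:10  d3:3  d4:2  d5:0.
Shift I→4.
Schedule F@1, G@1, H@1, I@4: d1:6  d2:6  d3:3  d4:6  d5:4 — peak 6.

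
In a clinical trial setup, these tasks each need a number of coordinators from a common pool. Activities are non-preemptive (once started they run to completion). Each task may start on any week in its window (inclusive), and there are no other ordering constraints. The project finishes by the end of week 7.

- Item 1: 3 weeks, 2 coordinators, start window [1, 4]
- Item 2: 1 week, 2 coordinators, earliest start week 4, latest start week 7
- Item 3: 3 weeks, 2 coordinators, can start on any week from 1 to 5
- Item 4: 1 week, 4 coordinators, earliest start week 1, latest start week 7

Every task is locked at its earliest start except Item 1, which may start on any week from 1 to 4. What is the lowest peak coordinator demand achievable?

6

Item 1@1: w1:8  w2:4  w3:4  w4:2  w5:0  w6:0  w7:0 → peak 8
Item 1@2: w1:6  w2:4  w3:4  w4:4  w5:0  w6:0  w7:0 → peak 6
Item 1@3: w1:6  w2:2  w3:4  w4:4  w5:2  w6:0  w7:0 → peak 6
Item 1@4: w1:6  w2:2  w3:2  w4:4  w5:2  w6:2  w7:0 → peak 6
Best is Item 1@2, peak 6.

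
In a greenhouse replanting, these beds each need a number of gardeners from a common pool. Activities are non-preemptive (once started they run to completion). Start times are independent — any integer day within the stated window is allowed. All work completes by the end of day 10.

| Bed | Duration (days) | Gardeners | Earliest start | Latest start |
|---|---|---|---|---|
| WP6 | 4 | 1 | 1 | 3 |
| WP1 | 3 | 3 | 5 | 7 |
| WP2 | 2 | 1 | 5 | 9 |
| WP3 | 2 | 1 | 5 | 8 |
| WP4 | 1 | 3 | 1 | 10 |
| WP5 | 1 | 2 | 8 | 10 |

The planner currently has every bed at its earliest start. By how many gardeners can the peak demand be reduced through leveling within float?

2

Early-start peak: d1:4  d2:1  d3:1  d4:1  d5:5  d6:5  d7:3  d8:2  d9:0  d10:0 ⇒ 5.
Leveled (WP6@2, WP1@7, WP2@5, WP3@5, WP4@1, WP5@10): d1:3  d2:1  d3:1  d4:1  d5:3  d6:2  d7:3  d8:3  d9:3  d10:2 ⇒ 3.
Reduction 5 − 3 = 2.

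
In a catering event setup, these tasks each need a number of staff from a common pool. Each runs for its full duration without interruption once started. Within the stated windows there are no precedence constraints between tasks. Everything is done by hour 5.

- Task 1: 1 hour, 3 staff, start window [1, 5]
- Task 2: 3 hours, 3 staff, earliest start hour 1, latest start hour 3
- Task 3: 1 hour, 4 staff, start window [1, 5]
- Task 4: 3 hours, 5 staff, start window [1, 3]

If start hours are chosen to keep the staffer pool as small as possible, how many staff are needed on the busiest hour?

8

Early-start (Task 1@1, Task 2@1, Task 3@1, Task 4@1) gives peak 15: h1:15  h2:8  h3:8  h4:0  h5:0.
Shift Task 3→2, Task 4→3.
Schedule Task 1@1, Task 2@1, Task 3@2, Task 4@3: h1:6  h2:7  h3:8  h4:5  h5:5 — peak 8.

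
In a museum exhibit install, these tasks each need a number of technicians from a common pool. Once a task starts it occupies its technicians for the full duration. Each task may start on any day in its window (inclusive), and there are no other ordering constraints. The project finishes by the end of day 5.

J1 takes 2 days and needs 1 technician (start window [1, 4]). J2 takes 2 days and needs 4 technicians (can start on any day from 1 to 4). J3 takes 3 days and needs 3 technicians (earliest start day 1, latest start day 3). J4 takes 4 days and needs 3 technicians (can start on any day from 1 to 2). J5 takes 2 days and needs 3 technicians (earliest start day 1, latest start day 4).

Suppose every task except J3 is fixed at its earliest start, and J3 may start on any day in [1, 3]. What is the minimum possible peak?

11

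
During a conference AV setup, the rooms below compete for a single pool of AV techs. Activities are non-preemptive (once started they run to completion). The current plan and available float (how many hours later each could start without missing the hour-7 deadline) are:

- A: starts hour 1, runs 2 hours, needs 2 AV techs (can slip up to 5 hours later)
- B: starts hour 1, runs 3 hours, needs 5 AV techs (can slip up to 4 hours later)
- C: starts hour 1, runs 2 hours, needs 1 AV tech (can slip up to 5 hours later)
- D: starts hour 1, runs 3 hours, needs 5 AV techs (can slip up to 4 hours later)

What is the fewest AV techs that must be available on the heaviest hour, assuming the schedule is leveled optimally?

Early-start (A@1, B@1, C@1, D@1) gives peak 13: h1:13  h2:13  h3:10  h4:0  h5:0  h6:0  h7:0.
Shift C→3, D→4.
Schedule A@1, B@1, C@3, D@4: h1:7  h2:7  h3:6  h4:6  h5:5  h6:5  h7:0 — peak 7.

7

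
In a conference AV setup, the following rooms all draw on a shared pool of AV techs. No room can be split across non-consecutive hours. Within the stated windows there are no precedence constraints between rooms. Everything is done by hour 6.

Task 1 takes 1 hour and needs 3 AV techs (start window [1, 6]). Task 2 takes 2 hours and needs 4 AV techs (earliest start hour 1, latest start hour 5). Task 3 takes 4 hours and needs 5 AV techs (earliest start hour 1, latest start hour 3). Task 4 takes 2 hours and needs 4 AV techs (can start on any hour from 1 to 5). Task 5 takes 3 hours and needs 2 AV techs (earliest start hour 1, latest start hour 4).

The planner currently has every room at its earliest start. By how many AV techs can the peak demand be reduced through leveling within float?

10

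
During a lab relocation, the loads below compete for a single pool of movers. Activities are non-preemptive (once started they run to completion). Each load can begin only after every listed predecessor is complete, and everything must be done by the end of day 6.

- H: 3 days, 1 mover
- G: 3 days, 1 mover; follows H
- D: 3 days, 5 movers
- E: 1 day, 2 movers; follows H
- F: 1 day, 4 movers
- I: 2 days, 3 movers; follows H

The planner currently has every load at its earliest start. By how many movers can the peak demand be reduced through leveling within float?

4

Early-start peak: d1:10  d2:6  d3:6  d4:6  d5:4  d6:1 ⇒ 10.
Leveled (H@1, G@4, D@1, E@4, F@6, I@4): d1:6  d2:6  d3:6  d4:6  d5:4  d6:5 ⇒ 6.
Reduction 10 − 6 = 4.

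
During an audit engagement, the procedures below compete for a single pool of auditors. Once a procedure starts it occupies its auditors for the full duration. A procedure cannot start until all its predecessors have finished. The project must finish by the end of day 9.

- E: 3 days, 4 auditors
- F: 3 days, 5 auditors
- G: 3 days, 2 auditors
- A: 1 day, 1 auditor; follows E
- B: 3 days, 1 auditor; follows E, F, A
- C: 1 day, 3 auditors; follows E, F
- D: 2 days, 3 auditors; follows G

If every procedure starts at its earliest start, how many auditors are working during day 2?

At early start, day 2 has: E, F, G.
Demand: 4 + 5 + 2 = 11.

11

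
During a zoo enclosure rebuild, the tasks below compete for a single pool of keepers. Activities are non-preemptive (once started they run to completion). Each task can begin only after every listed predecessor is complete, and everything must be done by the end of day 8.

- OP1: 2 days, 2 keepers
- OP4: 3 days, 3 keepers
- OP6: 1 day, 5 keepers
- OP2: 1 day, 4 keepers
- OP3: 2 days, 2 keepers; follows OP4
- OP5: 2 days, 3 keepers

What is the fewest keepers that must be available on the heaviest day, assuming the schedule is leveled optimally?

5

Early-start (OP1@1, OP4@1, OP6@1, OP2@1, OP3@4, OP5@1) gives peak 17: d1:17  d2:8  d3:3  d4:2  d5:2  d6:0  d7:0  d8:0.
Shift OP6→4, OP2→5, OP3→6, OP5→6.
Schedule OP1@1, OP4@1, OP6@4, OP2@5, OP3@6, OP5@6: d1:5  d2:5  d3:3  d4:5  d5:4  d6:5  d7:5  d8:0 — peak 5.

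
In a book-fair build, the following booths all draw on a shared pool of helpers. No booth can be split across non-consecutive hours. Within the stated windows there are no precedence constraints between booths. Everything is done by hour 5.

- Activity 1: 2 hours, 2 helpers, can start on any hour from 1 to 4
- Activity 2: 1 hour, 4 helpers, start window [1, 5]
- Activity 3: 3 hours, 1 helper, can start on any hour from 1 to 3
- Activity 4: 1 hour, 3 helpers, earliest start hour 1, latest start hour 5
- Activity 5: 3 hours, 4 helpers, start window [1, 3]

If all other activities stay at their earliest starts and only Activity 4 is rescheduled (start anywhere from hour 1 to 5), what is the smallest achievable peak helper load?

11

Activity 4@1: h1:14  h2:7  h3:5  h4:0  h5:0 → peak 14
Activity 4@2: h1:11  h2:10  h3:5  h4:0  h5:0 → peak 11
Activity 4@3: h1:11  h2:7  h3:8  h4:0  h5:0 → peak 11
Activity 4@4: h1:11  h2:7  h3:5  h4:3  h5:0 → peak 11
Activity 4@5: h1:11  h2:7  h3:5  h4:0  h5:3 → peak 11
Best is Activity 4@2, peak 11.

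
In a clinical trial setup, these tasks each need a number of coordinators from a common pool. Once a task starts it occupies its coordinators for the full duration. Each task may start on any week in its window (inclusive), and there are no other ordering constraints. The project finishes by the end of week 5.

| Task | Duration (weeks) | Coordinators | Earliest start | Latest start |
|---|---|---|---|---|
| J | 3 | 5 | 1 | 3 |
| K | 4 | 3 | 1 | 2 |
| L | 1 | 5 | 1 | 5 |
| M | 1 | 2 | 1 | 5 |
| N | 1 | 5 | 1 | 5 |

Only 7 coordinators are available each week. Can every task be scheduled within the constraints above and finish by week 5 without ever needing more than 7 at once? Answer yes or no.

Total coordinator-weeks = 39; over 5 weeks the average is 39/5 > 7, so some week must exceed 7.

no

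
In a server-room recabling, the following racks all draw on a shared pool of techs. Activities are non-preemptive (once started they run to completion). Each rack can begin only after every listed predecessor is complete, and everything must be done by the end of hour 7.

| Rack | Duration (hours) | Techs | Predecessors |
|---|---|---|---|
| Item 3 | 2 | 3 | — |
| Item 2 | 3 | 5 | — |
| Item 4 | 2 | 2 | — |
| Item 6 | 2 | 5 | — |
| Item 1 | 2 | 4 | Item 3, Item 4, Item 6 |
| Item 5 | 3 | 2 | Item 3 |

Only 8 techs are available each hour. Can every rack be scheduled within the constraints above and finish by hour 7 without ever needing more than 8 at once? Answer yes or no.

yes

Schedule Item 3@1, Item 2@1, Item 4@3, Item 6@4, Item 1@6, Item 5@5: h1:8  h2:8  h3:7  h4:7  h5:7  h6:6  h7:6 — peak 8 ≤ 8.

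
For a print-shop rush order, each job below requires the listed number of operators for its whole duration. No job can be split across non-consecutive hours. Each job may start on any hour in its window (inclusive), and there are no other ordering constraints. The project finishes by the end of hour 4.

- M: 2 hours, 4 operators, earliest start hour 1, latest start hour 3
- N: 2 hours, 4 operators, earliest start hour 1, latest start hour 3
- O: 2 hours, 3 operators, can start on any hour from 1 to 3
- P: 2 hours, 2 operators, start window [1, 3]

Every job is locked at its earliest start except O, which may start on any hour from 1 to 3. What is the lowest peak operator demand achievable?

O@1: h1:13  h2:13  h3:0  h4:0 → peak 13
O@2: h1:10  h2:13  h3:3  h4:0 → peak 13
O@3: h1:10  h2:10  h3:3  h4:3 → peak 10
Best is O@3, peak 10.

10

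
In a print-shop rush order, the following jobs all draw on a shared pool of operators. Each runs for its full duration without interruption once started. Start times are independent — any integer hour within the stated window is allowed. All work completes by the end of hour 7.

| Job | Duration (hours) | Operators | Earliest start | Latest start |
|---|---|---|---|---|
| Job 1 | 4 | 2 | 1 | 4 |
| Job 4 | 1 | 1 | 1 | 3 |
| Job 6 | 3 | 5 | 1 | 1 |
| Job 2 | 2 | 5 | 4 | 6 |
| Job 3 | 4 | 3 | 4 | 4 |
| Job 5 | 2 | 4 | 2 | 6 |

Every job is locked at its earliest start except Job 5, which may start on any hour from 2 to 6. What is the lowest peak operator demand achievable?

Job 5@2: h1:8  h2:11  h3:11  h4:10  h5:8  h6:3  h7:3 → peak 11
Job 5@3: h1:8  h2:7  h3:11  h4:14  h5:8  h6:3  h7:3 → peak 14
Job 5@4: h1:8  h2:7  h3:7  h4:14  h5:12  h6:3  h7:3 → peak 14
Job 5@5: h1:8  h2:7  h3:7  h4:10  h5:12  h6:7  h7:3 → peak 12
Job 5@6: h1:8  h2:7  h3:7  h4:10  h5:8  h6:7  h7:7 → peak 10
Best is Job 5@6, peak 10.

10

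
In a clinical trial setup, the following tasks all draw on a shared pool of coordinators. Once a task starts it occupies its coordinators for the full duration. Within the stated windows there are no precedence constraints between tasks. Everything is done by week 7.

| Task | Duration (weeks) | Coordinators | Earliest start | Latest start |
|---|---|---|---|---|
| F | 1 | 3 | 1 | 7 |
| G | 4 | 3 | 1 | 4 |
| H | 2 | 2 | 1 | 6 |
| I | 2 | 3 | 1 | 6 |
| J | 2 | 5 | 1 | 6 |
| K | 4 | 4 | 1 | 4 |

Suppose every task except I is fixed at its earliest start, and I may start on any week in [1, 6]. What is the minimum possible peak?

17

I@1: w1:20  w2:17  w3:7  w4:7  w5:0  w6:0  w7:0 → peak 20
I@2: w1:17  w2:17  w3:10  w4:7  w5:0  w6:0  w7:0 → peak 17
I@3: w1:17  w2:14  w3:10  w4:10  w5:0  w6:0  w7:0 → peak 17
I@4: w1:17  w2:14  w3:7  w4:10  w5:3  w6:0  w7:0 → peak 17
I@5: w1:17  w2:14  w3:7  w4:7  w5:3  w6:3  w7:0 → peak 17
I@6: w1:17  w2:14  w3:7  w4:7  w5:0  w6:3  w7:3 → peak 17
Best is I@2, peak 17.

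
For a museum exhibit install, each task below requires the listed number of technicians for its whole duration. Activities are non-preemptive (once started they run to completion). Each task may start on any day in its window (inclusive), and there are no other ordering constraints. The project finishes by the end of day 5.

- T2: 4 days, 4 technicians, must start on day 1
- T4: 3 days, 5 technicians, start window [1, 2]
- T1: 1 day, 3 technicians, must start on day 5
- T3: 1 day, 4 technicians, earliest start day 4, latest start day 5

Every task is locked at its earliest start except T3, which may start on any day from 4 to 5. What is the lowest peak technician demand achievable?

9

T3@4: d1:9  d2:9  d3:9  d4:8  d5:3 → peak 9
T3@5: d1:9  d2:9  d3:9  d4:4  d5:7 → peak 9
Best is T3@4, peak 9.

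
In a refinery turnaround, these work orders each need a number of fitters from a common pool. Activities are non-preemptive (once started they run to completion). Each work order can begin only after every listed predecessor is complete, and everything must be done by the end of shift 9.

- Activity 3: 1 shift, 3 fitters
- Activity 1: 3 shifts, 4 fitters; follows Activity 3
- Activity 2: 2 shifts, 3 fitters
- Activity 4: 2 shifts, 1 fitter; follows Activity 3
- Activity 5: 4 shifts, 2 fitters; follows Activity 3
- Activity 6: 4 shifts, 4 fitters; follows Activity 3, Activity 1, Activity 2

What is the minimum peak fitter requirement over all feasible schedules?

Early-start (Activity 3@1, Activity 1@2, Activity 2@1, Activity 4@2, Activity 5@2, Activity 6@5) gives peak 10: s1:6  s2:10  s3:7  s4:6  s5:6  s6:4  s7:4  s8:4  s9:0.
Shift Activity 1→3, Activity 5→4, Activity 6→6.
Schedule Activity 3@1, Activity 1@3, Activity 2@1, Activity 4@2, Activity 5@4, Activity 6@6: s1:6  s2:4  s3:5  s4:6  s5:6  s6:6  s7:6  s8:4  s9:4 — peak 6.
Total fitter-shifts = 47 over 9 shifts ⇒ peak ≥ ⌈47/9⌉ = 6, so 6 is optimal.

6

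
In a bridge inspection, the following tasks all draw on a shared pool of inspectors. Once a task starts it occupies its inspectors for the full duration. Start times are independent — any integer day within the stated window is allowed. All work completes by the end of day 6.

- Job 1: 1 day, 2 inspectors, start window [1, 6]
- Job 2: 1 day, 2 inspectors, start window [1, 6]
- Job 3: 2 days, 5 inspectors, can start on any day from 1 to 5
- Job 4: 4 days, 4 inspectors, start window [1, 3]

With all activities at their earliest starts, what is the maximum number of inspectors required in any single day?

Early-start schedule: Job 1@1, Job 2@1, Job 3@1, Job 4@1.
Load per day: day 1: 13, day 2: 9, day 3: 4, day 4: 4, day 5: 0, day 6: 0.
Peak is 13.

13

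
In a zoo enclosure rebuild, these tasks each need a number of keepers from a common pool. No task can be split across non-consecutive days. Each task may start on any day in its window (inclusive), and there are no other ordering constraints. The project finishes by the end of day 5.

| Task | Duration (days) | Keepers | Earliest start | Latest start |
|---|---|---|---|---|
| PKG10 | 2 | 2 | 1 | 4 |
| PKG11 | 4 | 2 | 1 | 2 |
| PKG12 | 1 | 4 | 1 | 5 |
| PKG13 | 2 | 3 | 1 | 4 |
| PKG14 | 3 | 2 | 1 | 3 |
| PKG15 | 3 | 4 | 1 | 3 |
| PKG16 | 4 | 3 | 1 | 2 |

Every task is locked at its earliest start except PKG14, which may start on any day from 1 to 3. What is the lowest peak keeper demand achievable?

PKG14@1: d1:20  d2:16  d3:11  d4:5  d5:0 → peak 20
PKG14@2: d1:18  d2:16  d3:11  d4:7  d5:0 → peak 18
PKG14@3: d1:18  d2:14  d3:11  d4:7  d5:2 → peak 18
Best is PKG14@2, peak 18.

18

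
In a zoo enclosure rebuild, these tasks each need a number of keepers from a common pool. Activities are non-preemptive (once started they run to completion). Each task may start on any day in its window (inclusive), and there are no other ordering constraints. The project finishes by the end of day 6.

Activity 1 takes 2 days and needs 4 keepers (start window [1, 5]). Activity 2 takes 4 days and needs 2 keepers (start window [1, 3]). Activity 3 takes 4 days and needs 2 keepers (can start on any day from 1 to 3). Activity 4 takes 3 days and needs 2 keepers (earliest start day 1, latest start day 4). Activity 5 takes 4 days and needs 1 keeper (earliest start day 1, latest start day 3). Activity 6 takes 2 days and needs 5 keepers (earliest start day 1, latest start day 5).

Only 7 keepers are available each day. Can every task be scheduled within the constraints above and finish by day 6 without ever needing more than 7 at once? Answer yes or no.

no

Total keeper-days = 44; over 6 days the average is 44/6 > 7, so some day must exceed 7.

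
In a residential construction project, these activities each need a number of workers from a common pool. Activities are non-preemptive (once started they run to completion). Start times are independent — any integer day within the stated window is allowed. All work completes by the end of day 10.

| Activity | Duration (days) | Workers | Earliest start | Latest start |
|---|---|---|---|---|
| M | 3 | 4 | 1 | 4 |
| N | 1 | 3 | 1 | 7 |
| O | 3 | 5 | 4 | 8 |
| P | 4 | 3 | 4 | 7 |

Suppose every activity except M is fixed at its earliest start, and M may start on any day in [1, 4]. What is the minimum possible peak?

8

M@1: d1:7  d2:4  d3:4  d4:8  d5:8  d6:8  d7:3  d8:0  d9:0  d10:0 → peak 8
M@2: d1:3  d2:4  d3:4  d4:12  d5:8  d6:8  d7:3  d8:0  d9:0  d10:0 → peak 12
M@3: d1:3  d2:0  d3:4  d4:12  d5:12  d6:8  d7:3  d8:0  d9:0  d10:0 → peak 12
M@4: d1:3  d2:0  d3:0  d4:12  d5:12  d6:12  d7:3  d8:0  d9:0  d10:0 → peak 12
Best is M@1, peak 8.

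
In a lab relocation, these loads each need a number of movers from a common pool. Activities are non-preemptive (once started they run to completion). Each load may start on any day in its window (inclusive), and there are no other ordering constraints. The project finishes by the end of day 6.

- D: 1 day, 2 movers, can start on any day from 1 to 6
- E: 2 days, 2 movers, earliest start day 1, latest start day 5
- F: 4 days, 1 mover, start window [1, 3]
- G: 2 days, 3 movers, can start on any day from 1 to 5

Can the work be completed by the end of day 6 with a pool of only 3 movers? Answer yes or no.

Schedule D@1, E@2, F@1, G@5: d1:3  d2:3  d3:3  d4:1  d5:3  d6:3 — peak 3 ≤ 3.

yes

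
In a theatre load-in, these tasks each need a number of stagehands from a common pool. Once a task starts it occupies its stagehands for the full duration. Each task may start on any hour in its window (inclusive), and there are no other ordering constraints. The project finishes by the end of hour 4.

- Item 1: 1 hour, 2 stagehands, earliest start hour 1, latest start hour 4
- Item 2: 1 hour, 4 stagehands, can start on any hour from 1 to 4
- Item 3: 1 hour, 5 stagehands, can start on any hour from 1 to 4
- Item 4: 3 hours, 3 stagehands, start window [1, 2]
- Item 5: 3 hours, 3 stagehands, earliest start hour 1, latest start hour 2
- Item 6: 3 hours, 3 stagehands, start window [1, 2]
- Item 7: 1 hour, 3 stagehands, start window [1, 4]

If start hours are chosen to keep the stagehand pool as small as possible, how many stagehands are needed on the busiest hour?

Early-start (Item 1@1, Item 2@1, Item 3@1, Item 4@1, Item 5@1, Item 6@1, Item 7@1) gives peak 23: h1:23  h2:9  h3:9  h4:0.
Shift Item 1→2, Item 3→4, Item 6→2, Item 7→4.
Schedule Item 1@2, Item 2@1, Item 3@4, Item 4@1, Item 5@1, Item 6@2, Item 7@4: h1:10  h2:11  h3:9  h4:11 — peak 11.
Total stagehand-hours = 41 over 4 hours ⇒ peak ≥ ⌈41/4⌉ = 11, so 11 is optimal.

11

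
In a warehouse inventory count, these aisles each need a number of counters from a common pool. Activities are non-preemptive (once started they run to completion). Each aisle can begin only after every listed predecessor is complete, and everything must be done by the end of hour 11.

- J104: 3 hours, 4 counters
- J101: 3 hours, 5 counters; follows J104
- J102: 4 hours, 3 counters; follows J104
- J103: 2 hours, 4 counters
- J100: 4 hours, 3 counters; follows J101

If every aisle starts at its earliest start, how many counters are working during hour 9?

3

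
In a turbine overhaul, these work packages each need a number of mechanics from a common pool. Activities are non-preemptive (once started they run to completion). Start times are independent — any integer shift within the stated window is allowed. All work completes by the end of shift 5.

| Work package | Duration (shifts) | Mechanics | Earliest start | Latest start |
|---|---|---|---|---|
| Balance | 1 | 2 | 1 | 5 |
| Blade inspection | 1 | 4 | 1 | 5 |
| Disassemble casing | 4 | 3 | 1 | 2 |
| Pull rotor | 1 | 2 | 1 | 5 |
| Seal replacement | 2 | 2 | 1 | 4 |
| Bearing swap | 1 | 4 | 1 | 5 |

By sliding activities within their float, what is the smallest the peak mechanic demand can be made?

Early-start (Balance@1, Blade inspection@1, Disassemble casing@1, Pull rotor@1, Seal replacement@1, Bearing swap@1) gives peak 17: s1:17  s2:5  s3:3  s4:3  s5:0.
Shift Disassemble casing→2, Pull rotor→2, Seal replacement→2, Bearing swap→4.
Schedule Balance@1, Blade inspection@1, Disassemble casing@2, Pull rotor@2, Seal replacement@2, Bearing swap@4: s1:6  s2:7  s3:5  s4:7  s5:3 — peak 7.

7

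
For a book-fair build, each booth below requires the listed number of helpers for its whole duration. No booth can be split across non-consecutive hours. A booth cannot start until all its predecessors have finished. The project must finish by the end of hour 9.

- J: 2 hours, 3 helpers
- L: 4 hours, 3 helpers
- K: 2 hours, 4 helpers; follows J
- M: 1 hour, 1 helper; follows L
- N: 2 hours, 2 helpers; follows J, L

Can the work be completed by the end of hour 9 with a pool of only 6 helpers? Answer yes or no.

yes

Schedule J@1, L@1, K@5, M@5, N@6: h1:6  h2:6  h3:3  h4:3  h5:5  h6:6  h7:2  h8:0  h9:0 — peak 6 ≤ 6.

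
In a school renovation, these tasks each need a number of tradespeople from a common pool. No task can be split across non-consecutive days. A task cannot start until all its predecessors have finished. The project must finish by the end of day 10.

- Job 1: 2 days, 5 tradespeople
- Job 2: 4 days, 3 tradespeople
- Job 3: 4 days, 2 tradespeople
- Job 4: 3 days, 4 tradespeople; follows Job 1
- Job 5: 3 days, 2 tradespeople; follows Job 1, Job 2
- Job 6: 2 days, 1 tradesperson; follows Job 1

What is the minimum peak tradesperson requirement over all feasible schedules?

6

Early-start (Job 1@1, Job 2@1, Job 3@1, Job 4@3, Job 5@5, Job 6@3) gives peak 10: d1:10  d2:10  d3:10  d4:10  d5:6  d6:2  d7:2  d8:0  d9:0  d10:0.
Shift Job 2→3, Job 3→3, Job 4→7, Job 5→7.
Schedule Job 1@1, Job 2@3, Job 3@3, Job 4@7, Job 5@7, Job 6@3: d1:5  d2:5  d3:6  d4:6  d5:5  d6:5  d7:6  d8:6  d9:6  d10:0 — peak 6.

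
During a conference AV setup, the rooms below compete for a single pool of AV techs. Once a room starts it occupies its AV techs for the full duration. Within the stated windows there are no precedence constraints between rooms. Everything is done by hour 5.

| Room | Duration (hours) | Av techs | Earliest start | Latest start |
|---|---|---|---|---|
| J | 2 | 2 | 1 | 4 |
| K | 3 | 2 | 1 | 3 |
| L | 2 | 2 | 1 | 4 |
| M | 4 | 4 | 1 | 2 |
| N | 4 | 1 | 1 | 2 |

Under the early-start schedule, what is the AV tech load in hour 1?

At early start, hour 1 has: J, K, L, M, N.
Demand: 2 + 2 + 2 + 4 + 1 = 11.

11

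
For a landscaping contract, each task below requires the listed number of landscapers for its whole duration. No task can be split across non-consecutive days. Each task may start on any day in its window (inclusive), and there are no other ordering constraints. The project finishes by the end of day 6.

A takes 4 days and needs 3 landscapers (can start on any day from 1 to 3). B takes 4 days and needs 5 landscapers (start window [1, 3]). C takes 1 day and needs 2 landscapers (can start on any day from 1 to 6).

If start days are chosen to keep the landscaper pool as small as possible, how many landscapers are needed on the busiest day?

Early-start (A@1, B@1, C@1) gives peak 10: d1:10  d2:8  d3:8  d4:8  d5:0  d6:0.
Shift C→5.
Schedule A@1, B@1, C@5: d1:8  d2:8  d3:8  d4:8  d5:2  d6:0 — peak 8.

8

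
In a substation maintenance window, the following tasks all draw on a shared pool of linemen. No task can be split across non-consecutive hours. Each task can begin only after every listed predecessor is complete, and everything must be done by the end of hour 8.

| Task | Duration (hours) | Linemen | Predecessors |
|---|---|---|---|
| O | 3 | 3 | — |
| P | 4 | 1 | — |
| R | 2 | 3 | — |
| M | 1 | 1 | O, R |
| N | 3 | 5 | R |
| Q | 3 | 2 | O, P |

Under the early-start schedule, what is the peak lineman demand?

9

Early-start schedule: O@1, P@1, R@1, M@4, N@3, Q@5.
Load per hour: hour 1: 7, hour 2: 7, hour 3: 9, hour 4: 7, hour 5: 7, hour 6: 2, hour 7: 2, hour 8: 0.
Peak is 9.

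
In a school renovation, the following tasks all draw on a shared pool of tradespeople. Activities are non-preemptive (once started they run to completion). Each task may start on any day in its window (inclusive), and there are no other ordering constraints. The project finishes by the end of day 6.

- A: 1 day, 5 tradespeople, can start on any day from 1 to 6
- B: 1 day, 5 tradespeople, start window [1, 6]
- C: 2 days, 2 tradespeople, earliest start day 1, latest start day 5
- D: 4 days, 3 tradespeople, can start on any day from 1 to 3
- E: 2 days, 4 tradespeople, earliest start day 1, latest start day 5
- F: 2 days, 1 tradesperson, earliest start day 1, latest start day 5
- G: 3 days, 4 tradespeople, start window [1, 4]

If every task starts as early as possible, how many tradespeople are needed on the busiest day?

24

Early-start schedule: A@1, B@1, C@1, D@1, E@1, F@1, G@1.
Load per day: day 1: 24, day 2: 14, day 3: 7, day 4: 3, day 5: 0, day 6: 0.
Peak is 24.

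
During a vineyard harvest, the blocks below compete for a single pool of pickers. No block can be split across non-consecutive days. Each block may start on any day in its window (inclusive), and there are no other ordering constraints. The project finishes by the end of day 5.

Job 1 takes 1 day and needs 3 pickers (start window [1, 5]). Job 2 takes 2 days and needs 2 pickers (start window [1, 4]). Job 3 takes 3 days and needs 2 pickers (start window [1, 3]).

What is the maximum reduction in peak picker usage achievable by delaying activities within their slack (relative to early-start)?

Early-start peak: d1:7  d2:4  d3:2  d4:0  d5:0 ⇒ 7.
Leveled (Job 1@1, Job 2@2, Job 3@2): d1:3  d2:4  d3:4  d4:2  d5:0 ⇒ 4.
Reduction 7 − 4 = 3.

3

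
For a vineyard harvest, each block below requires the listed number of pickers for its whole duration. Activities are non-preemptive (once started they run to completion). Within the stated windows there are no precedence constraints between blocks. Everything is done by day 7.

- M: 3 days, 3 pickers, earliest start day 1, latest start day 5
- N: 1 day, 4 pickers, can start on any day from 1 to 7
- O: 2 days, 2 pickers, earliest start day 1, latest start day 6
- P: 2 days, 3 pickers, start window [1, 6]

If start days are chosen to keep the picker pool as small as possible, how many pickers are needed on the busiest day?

Early-start (M@1, N@1, O@1, P@1) gives peak 12: d1:12  d2:8  d3:3  d4:0  d5:0  d6:0  d7:0.
Shift N→4, P→5.
Schedule M@1, N@4, O@1, P@5: d1:5  d2:5  d3:3  d4:4  d5:3  d6:3  d7:0 — peak 5.

5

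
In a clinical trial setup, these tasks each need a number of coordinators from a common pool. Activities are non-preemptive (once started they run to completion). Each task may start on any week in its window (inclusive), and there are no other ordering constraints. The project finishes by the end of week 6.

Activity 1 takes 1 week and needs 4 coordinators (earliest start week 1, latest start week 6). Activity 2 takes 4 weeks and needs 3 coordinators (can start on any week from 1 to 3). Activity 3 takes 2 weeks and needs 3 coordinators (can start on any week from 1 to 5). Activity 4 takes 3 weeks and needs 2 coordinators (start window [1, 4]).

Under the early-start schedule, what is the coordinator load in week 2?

At early start, week 2 has: Activity 2, Activity 3, Activity 4.
Demand: 3 + 3 + 2 = 8.

8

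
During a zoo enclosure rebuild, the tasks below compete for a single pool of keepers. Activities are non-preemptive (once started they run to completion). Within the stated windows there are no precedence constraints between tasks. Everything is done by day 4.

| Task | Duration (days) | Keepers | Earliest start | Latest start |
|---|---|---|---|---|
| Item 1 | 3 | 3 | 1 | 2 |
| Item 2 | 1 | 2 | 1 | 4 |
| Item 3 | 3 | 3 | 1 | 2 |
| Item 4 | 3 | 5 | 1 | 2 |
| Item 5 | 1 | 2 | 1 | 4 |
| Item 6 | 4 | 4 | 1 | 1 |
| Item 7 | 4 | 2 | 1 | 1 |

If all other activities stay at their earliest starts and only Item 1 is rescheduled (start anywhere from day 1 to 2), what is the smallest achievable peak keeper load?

Item 1@1: d1:21  d2:17  d3:17  d4:6 → peak 21
Item 1@2: d1:18  d2:17  d3:17  d4:9 → peak 18
Best is Item 1@2, peak 18.

18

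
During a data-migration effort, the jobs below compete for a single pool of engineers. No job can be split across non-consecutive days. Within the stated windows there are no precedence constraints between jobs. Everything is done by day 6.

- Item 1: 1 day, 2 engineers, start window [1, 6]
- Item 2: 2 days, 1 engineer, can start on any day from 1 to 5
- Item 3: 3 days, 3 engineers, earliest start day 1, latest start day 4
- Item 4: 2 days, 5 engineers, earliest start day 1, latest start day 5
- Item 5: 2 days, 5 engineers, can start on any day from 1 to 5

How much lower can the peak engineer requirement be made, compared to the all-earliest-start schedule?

Early-start peak: d1:16  d2:14  d3:3  d4:0  d5:0  d6:0 ⇒ 16.
Leveled (Item 1@1, Item 2@1, Item 3@1, Item 4@3, Item 5@5): d1:6  d2:4  d3:8  d4:5  d5:5  d6:5 ⇒ 8.
Reduction 16 − 8 = 8.

8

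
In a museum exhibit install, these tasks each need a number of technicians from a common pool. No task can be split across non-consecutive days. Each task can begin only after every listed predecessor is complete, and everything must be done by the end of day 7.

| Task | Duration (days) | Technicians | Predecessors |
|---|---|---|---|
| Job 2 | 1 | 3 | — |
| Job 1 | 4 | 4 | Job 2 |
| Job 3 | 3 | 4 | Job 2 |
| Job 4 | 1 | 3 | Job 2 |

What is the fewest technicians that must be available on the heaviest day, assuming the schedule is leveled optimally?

8

Early-start (Job 2@1, Job 1@2, Job 3@2, Job 4@2) gives peak 11: d1:3  d2:11  d3:8  d4:8  d5:4  d6:0  d7:0.
Shift Job 4→5.
Schedule Job 2@1, Job 1@2, Job 3@2, Job 4@5: d1:3  d2:8  d3:8  d4:8  d5:7  d6:0  d7:0 — peak 8.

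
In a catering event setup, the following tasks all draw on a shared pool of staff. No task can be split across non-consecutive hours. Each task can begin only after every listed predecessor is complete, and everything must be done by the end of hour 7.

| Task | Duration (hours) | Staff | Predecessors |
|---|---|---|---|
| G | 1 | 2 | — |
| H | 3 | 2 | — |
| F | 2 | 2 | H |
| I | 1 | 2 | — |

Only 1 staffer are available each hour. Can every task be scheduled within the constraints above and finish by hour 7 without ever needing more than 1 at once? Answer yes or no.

no

Total staffer-hours = 14; over 7 hours the average is 14/7 > 1, so some hour must exceed 1.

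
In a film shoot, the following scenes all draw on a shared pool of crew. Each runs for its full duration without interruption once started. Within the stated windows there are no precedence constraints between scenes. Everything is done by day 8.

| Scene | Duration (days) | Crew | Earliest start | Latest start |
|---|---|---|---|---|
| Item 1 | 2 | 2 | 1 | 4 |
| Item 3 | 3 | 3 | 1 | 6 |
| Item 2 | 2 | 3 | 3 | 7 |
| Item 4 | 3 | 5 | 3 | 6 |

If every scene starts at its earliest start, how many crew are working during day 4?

8

At early start, day 4 has: Item 2, Item 4.
Demand: 3 + 5 = 8.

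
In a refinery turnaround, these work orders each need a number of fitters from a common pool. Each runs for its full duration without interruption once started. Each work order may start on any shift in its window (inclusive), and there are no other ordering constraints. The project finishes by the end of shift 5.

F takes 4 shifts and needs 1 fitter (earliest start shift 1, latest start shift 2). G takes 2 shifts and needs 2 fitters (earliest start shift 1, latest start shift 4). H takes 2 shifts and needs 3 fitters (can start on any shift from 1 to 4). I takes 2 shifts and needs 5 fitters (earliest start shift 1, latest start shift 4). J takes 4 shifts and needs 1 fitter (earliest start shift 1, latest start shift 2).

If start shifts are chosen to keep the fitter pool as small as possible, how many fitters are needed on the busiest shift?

Early-start (F@1, G@1, H@1, I@1, J@1) gives peak 12: s1:12  s2:12  s3:2  s4:2  s5:0.
Shift I→3.
Schedule F@1, G@1, H@1, I@3, J@1: s1:7  s2:7  s3:7  s4:7  s5:0 — peak 7.

7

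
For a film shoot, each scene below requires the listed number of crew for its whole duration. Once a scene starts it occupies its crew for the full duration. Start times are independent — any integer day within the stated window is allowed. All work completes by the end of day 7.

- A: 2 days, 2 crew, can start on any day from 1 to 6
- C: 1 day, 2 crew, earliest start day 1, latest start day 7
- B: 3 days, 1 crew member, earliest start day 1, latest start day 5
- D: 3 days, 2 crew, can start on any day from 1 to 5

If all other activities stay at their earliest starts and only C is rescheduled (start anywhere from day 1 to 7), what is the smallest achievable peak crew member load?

5

C@1: d1:7  d2:5  d3:3  d4:0  d5:0  d6:0  d7:0 → peak 7
C@2: d1:5  d2:7  d3:3  d4:0  d5:0  d6:0  d7:0 → peak 7
C@3: d1:5  d2:5  d3:5  d4:0  d5:0  d6:0  d7:0 → peak 5
C@4: d1:5  d2:5  d3:3  d4:2  d5:0  d6:0  d7:0 → peak 5
C@5: d1:5  d2:5  d3:3  d4:0  d5:2  d6:0  d7:0 → peak 5
C@6: d1:5  d2:5  d3:3  d4:0  d5:0  d6:2  d7:0 → peak 5
C@7: d1:5  d2:5  d3:3  d4:0  d5:0  d6:0  d7:2 → peak 5
Best is C@3, peak 5.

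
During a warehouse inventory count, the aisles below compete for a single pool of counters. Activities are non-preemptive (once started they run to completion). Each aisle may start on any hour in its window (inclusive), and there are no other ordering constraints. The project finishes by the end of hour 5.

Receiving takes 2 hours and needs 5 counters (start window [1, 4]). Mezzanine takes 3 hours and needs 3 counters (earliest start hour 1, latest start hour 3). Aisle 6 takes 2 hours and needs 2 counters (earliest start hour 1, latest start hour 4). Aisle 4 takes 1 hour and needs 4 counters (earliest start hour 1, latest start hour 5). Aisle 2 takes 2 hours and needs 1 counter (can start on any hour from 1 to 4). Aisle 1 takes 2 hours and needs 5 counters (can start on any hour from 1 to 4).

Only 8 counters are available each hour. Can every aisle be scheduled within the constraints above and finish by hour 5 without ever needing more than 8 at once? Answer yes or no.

yes

Schedule Receiving@1, Mezzanine@1, Aisle 6@4, Aisle 4@3, Aisle 2@3, Aisle 1@4: h1:8  h2:8  h3:8  h4:8  h5:7 — peak 8 ≤ 8.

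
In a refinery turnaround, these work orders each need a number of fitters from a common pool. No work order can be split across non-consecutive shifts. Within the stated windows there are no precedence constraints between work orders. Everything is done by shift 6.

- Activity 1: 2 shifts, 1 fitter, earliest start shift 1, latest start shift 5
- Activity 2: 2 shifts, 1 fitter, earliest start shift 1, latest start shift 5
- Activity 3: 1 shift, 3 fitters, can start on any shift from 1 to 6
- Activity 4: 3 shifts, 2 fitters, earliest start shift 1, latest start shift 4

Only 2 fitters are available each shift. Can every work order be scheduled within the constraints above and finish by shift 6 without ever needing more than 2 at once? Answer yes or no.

Total fitter-shifts = 13; over 6 shifts the average is 13/6 > 2, so some shift must exceed 2.

no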